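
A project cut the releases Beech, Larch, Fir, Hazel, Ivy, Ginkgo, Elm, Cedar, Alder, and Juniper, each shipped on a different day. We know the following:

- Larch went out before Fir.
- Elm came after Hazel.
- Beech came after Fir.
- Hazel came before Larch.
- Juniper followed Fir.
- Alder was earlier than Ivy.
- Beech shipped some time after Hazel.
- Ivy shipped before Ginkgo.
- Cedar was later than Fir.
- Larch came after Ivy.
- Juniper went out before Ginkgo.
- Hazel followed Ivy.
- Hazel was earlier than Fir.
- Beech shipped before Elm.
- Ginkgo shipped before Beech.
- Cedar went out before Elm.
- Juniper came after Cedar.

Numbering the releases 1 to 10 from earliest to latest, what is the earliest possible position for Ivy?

Alder must come before Ivy — 1 forced predecessor.
Nothing else is forced ahead of Ivy, so its earliest slot is position 1 + 1 = 2.

2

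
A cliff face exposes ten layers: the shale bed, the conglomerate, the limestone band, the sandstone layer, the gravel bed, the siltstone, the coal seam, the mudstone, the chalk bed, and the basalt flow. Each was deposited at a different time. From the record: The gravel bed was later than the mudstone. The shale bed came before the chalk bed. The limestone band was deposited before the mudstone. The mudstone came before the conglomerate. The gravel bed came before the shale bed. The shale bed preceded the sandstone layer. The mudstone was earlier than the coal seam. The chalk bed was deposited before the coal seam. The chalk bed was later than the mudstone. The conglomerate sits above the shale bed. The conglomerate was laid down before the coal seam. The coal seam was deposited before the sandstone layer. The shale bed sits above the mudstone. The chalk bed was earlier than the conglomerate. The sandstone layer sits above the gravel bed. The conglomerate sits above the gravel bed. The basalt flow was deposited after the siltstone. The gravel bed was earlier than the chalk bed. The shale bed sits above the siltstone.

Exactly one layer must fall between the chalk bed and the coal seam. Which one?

Tracing the constraints gives the chalk bed → the conglomerate → the coal seam, so the conglomerate sits after the chalk bed and before the coal seam.
No other layer is forced both after the chalk bed and before the coal seam.

the conglomerate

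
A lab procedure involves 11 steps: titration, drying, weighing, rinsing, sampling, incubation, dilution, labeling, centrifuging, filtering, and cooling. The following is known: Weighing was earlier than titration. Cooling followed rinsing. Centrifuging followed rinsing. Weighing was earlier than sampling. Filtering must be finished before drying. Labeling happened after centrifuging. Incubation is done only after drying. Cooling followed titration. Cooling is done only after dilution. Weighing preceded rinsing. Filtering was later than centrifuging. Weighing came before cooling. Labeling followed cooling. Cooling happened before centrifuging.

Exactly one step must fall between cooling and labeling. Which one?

Tracing the constraints gives cooling → centrifuging → labeling, so centrifuging sits after cooling and before labeling.
No other step is forced both after cooling and before labeling.

centrifuging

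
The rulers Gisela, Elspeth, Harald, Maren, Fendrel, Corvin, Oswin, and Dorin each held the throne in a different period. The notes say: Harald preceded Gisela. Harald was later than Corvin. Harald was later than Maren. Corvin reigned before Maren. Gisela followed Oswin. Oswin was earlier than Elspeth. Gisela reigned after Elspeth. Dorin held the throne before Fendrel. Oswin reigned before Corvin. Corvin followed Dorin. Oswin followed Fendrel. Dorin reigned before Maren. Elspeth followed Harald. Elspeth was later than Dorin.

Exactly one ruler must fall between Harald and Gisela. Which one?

Elspeth

Tracing the constraints gives Harald → Elspeth → Gisela, so Elspeth sits after Harald and before Gisela.
No other ruler is forced both after Harald and before Gisela.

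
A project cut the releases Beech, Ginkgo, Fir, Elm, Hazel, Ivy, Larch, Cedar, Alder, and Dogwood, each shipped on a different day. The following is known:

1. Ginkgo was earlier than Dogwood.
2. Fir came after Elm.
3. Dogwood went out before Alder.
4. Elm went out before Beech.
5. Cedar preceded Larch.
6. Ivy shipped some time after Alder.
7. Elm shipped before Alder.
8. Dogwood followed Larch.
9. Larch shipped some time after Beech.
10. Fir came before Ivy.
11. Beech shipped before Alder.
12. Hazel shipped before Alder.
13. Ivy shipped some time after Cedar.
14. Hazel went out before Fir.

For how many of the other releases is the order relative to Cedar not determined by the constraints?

5

Forced after Cedar: Alder, Dogwood, Ivy, and Larch.
That leaves Beech, Elm, Fir, Ginkgo, and Hazel with no forced order relative to Cedar — 5.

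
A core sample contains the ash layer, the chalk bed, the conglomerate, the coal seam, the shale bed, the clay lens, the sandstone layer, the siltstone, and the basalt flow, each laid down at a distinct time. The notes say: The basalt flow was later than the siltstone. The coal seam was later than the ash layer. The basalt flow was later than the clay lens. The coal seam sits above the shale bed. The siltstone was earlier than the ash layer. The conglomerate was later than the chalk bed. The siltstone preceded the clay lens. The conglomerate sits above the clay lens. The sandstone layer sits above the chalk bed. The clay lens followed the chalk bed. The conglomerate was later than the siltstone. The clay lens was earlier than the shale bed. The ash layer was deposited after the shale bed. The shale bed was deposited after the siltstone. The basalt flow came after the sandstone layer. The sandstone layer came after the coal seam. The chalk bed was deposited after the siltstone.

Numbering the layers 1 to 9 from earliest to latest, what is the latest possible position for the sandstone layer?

8

The sandstone layer must come before the basalt flow — 1 layer forced after it.
Everything else can be placed before the sandstone layer in some valid order, so the sandstone layer can sit as late as position 9 − 1 = 8.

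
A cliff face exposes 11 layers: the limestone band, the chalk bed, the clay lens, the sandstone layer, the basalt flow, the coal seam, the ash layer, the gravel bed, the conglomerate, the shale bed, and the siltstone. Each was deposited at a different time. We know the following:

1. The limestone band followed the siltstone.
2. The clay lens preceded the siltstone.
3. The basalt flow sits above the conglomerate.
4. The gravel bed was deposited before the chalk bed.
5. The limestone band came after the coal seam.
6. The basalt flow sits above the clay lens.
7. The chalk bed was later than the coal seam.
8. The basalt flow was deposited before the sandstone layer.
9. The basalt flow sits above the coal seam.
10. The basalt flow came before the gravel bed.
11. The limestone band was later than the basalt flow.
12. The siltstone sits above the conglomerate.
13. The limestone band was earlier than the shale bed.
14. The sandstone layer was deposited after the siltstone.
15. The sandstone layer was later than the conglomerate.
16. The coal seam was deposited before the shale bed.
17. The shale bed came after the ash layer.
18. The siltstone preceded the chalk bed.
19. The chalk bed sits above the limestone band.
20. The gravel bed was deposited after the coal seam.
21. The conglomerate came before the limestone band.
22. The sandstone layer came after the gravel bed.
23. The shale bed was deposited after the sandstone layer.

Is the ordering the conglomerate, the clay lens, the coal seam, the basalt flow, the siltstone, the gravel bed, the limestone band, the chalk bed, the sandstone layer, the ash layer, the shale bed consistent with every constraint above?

yes

Check each stated constraint against the proposed order — e.g. the conglomerate is ahead of the sandstone layer; the coal seam is ahead of the shale bed. Every pair is in the required order; nothing is violated.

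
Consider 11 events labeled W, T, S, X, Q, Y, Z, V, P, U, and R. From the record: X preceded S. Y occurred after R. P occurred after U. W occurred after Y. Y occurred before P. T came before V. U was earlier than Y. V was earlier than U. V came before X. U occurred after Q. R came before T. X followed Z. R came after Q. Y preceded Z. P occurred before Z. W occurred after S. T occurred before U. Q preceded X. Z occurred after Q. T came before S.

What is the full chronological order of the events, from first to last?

The constraints fix every adjacent pair, so only one ordering works:
Q → R → T → V → U → Y → P → Z → X → S → W.

Q, R, T, V, U, Y, P, Z, X, S, W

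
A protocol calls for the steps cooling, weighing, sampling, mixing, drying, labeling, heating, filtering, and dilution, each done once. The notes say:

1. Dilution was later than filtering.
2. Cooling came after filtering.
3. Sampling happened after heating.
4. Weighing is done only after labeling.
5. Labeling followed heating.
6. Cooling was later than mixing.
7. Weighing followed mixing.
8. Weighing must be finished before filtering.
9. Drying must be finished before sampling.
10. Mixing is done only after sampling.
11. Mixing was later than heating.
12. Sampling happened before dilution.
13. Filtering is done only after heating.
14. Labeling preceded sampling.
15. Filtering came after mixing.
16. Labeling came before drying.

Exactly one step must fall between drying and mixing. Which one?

sampling

Tracing the constraints gives drying → sampling → mixing, so sampling sits after drying and before mixing.
No other step is forced both after drying and before mixing.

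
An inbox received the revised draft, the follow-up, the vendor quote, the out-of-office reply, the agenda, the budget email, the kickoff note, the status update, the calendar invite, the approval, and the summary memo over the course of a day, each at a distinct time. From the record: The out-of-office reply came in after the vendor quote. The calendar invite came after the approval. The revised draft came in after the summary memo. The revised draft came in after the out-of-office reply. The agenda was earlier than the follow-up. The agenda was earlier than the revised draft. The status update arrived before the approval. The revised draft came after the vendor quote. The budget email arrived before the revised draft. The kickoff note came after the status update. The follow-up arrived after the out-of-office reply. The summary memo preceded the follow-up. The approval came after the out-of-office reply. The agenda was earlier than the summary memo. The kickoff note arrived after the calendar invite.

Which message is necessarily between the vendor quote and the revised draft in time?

Tracing the constraints gives the vendor quote → the out-of-office reply → the revised draft, so the out-of-office reply sits after the vendor quote and before the revised draft.
No other message is forced both after the vendor quote and before the revised draft.

the out-of-office reply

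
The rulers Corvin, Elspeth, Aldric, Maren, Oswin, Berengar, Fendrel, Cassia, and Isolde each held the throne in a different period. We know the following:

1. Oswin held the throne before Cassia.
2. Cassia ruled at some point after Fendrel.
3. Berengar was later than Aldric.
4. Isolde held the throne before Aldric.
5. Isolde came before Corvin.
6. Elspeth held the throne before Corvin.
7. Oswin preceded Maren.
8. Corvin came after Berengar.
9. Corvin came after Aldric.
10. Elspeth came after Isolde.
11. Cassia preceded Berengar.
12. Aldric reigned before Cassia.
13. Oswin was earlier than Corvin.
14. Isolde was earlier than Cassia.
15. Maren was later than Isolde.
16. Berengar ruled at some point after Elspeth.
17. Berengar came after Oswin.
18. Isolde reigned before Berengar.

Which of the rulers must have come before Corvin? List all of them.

Aldric, Berengar, Cassia, Elspeth, Fendrel, Isolde, Oswin

Directly stated before Corvin: Aldric, Berengar, Elspeth, Isolde, and Oswin.
Cassia reaches Corvin via Cassia → Berengar → Corvin.
Fendrel reaches Corvin via Fendrel → Cassia → Berengar → Corvin.
No chain forces Maren ahead of Corvin.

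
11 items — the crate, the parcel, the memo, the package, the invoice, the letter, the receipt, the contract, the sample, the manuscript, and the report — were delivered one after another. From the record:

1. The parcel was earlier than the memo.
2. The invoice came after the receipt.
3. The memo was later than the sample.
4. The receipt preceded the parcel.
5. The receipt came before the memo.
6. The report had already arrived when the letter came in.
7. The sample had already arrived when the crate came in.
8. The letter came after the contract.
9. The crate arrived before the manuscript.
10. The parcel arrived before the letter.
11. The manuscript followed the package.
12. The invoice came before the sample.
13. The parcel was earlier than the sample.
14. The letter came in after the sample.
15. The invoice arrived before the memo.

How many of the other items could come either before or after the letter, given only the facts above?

4

Forced before the letter: the contract, the invoice, the parcel, the receipt, the report, and the sample.
That leaves the crate, the manuscript, the memo, and the package with no forced order relative to the letter — 4.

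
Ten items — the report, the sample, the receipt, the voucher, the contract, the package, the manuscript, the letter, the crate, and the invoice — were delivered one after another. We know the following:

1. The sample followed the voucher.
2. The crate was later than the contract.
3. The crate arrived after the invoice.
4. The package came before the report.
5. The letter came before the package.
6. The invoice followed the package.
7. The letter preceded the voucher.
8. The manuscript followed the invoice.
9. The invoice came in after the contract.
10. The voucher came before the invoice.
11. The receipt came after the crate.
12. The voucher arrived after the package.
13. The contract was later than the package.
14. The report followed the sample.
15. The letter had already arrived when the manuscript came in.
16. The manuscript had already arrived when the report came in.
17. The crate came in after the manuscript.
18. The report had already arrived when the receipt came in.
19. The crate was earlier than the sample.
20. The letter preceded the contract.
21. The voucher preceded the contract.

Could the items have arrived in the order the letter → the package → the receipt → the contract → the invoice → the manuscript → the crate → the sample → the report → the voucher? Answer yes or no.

The constraints require the report before the receipt, but in the proposed sequence the receipt appears ahead of the report. That one violation is enough.

no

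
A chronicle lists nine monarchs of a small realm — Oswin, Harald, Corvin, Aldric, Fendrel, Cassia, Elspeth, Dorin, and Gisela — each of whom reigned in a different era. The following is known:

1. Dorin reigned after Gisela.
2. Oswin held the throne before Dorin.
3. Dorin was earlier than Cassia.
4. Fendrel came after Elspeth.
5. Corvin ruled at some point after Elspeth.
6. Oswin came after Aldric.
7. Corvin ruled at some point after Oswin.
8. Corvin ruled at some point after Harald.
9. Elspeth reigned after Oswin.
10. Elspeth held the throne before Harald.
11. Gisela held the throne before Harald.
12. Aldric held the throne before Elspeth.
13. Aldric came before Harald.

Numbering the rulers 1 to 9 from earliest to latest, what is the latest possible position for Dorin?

Dorin must come before Cassia — 1 ruler forced after them.
Everything else can be placed before Dorin in some valid order, so Dorin can sit as late as position 9 − 1 = 8.

8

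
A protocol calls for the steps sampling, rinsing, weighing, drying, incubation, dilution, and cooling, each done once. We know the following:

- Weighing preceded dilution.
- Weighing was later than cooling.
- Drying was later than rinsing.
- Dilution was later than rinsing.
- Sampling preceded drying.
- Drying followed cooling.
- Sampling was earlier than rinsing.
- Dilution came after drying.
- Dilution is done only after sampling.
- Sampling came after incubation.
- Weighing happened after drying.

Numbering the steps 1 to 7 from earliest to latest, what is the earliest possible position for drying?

5

Cooling, incubation, rinsing, and sampling must all come before drying — 4 forced predecessors.
Nothing else is forced ahead of drying, so its earliest slot is position 4 + 1 = 5.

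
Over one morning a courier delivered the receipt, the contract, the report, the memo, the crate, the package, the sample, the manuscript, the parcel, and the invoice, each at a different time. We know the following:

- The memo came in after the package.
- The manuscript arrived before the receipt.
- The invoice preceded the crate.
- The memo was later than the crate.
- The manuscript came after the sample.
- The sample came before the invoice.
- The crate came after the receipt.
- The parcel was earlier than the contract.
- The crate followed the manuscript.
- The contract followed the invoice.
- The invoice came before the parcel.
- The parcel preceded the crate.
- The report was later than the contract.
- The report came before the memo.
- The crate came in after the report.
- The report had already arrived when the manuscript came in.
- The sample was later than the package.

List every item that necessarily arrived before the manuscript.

Directly stated before the manuscript: the report and the sample.
The contract reaches the manuscript via the contract → the report → the manuscript.
The invoice reaches the manuscript via the invoice → the contract → the report → the manuscript.
The package reaches the manuscript via the package → the sample → the manuscript.
Likewise the parcel reaches the manuscript by chaining the stated constraints.
No chain forces the crate (or any of the others) ahead of the manuscript.

the contract, the invoice, the package, the parcel, the report, the sample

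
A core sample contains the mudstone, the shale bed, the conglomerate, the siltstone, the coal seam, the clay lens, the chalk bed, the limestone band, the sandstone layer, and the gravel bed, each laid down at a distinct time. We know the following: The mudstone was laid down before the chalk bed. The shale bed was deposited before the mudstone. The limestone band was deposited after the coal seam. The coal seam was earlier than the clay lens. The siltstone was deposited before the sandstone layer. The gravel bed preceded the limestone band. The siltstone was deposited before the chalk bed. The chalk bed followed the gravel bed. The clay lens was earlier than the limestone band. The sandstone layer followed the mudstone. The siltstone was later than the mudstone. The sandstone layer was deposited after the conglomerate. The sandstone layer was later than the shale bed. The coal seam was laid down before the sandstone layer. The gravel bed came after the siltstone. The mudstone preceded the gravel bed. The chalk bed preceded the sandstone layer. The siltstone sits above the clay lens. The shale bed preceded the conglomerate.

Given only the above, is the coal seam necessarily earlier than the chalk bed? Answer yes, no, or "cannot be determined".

yes

Chain the constraints: the coal seam → the clay lens → the siltstone → the chalk bed. Each link is directly stated, so the coal seam comes before the chalk bed.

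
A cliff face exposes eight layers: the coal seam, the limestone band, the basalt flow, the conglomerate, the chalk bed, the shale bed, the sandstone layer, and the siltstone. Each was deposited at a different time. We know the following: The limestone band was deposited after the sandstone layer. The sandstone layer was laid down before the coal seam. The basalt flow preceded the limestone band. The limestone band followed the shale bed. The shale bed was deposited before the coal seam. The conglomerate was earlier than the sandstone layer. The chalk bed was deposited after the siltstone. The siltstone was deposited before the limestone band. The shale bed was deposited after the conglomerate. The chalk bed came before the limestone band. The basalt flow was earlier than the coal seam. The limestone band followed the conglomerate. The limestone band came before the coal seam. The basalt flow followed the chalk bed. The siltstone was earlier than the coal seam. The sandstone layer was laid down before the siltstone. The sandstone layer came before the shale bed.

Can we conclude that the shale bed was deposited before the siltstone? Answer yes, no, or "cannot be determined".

No chain of stated constraints runs from the shale bed to the siltstone, and none runs from the siltstone to the shale bed either.
So the relative order of the shale bed and the siltstone is not fixed by the given facts.

cannot be determined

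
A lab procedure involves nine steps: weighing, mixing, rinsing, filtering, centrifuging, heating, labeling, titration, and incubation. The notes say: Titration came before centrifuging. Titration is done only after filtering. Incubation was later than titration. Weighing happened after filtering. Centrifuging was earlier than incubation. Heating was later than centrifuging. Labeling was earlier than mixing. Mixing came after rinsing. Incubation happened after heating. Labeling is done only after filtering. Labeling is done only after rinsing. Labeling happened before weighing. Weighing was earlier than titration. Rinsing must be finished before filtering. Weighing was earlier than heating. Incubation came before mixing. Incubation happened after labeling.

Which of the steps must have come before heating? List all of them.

centrifuging, filtering, labeling, rinsing, titration, weighing

Directly stated before heating: centrifuging and weighing.
Filtering reaches heating via filtering → weighing → heating.
Labeling reaches heating via labeling → weighing → heating.
Rinsing reaches heating via rinsing → labeling → weighing → heating.
Likewise titration reaches heating by chaining the stated constraints.
No chain forces incubation (or any of the others) ahead of heating.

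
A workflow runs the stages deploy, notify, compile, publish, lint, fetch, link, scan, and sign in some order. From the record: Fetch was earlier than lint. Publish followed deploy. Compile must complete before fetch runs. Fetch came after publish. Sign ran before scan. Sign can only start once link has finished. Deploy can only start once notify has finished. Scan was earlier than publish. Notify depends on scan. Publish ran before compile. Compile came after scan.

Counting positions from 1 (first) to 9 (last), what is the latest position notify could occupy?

4

Notify must come before compile, deploy, fetch, lint, and publish — 5 stages forced after it.
Everything else can be placed before notify in some valid order, so notify can sit as late as position 9 − 5 = 4.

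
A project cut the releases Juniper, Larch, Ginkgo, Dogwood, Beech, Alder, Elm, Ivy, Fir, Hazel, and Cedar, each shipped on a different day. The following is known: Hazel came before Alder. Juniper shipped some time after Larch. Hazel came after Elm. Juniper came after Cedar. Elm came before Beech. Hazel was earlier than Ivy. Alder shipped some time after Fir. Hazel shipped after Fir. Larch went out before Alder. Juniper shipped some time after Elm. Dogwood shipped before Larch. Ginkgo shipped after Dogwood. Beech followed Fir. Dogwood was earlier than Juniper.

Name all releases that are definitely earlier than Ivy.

Directly stated before Ivy: Hazel.
Elm reaches Ivy via Elm → Hazel → Ivy.
Fir reaches Ivy via Fir → Hazel → Ivy.

Elm, Fir, Hazel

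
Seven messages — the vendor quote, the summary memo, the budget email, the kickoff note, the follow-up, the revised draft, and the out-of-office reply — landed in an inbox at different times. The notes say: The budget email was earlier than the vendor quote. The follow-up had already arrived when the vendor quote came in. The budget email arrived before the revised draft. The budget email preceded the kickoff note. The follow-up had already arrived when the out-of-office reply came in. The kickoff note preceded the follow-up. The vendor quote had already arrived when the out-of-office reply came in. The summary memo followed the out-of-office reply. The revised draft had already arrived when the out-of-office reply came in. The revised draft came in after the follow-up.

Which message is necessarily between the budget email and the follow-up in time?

Tracing the constraints gives the budget email → the kickoff note → the follow-up, so the kickoff note sits after the budget email and before the follow-up.
No other message is forced both after the budget email and before the follow-up.

the kickoff note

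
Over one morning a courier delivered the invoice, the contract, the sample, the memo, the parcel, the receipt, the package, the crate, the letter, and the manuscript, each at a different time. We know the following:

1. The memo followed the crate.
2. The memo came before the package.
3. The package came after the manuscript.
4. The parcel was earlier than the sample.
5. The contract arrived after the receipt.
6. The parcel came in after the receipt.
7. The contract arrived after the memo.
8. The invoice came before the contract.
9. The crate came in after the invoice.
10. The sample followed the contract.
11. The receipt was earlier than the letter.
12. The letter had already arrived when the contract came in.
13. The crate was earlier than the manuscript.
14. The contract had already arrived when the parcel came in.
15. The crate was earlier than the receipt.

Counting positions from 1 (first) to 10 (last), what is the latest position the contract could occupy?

The contract must come before the parcel and the sample — 2 items forced after it.
Everything else can be placed before the contract in some valid order, so the contract can sit as late as position 10 − 2 = 8.

8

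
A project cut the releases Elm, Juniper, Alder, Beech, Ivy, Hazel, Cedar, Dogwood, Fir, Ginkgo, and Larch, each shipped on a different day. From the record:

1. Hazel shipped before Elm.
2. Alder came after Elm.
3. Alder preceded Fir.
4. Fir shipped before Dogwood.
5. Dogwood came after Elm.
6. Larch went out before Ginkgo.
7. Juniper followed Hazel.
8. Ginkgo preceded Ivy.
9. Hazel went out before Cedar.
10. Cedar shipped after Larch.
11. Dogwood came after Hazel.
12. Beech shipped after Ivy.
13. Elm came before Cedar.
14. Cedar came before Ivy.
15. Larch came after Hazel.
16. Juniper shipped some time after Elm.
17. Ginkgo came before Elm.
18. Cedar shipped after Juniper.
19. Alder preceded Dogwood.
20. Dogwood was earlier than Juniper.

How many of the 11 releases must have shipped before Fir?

Directly stated before Fir: Alder.
Elm reaches Fir via Elm → Alder → Fir.
Ginkgo reaches Fir via Ginkgo → Elm → Alder → Fir.
Hazel reaches Fir via Hazel → Elm → Alder → Fir.
Likewise Larch reaches Fir by chaining the stated constraints.
No chain forces Juniper (or any of the others) ahead of Fir.
That's Alder, Elm, Ginkgo, Hazel, and Larch — 5 in all.

5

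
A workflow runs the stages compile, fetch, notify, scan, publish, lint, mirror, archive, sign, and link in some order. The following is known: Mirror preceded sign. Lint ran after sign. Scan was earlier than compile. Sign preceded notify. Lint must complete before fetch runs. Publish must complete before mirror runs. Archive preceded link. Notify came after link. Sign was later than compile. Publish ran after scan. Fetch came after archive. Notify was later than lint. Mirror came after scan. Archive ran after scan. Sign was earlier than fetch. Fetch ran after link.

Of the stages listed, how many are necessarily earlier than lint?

Directly stated before lint: sign.
Compile reaches lint via compile → sign → lint.
Mirror reaches lint via mirror → sign → lint.
Publish reaches lint via publish → mirror → sign → lint.
Likewise scan reaches lint by chaining the stated constraints.
No chain forces archive (or any of the others) ahead of lint.
That's compile, mirror, publish, scan, and sign — 5 in all.

5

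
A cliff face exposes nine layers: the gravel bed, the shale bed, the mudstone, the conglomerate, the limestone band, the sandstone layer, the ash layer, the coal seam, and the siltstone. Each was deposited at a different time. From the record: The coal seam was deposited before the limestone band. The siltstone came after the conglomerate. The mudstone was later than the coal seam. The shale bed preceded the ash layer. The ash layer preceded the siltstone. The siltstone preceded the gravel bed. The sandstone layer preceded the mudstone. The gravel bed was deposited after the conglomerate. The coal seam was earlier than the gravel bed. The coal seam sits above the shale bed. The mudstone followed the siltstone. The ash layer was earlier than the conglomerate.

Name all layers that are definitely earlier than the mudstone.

Directly stated before the mudstone: the coal seam, the sandstone layer, and the siltstone.
The ash layer reaches the mudstone via the ash layer → the siltstone → the mudstone.
The conglomerate reaches the mudstone via the conglomerate → the siltstone → the mudstone.
The shale bed reaches the mudstone via the shale bed → the coal seam → the mudstone.
No chain forces the limestone band (or any of the others) ahead of the mudstone.

the ash layer, the coal seam, the conglomerate, the sandstone layer, the shale bed, the siltstone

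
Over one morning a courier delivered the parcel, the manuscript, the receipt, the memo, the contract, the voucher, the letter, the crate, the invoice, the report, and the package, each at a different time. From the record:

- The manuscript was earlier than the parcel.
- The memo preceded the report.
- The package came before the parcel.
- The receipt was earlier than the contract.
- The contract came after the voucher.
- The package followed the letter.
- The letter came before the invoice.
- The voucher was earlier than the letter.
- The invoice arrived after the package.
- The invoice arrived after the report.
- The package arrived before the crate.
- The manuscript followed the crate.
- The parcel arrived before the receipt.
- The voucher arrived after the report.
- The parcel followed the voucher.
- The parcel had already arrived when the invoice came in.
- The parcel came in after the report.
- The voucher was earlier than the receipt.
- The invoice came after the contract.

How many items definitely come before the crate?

Directly stated before the crate: the package.
The letter reaches the crate via the letter → the package → the crate.
The memo reaches the crate via the memo → the report → the voucher → the letter → the package → the crate.
The report reaches the crate via the report → the voucher → the letter → the package → the crate.
Likewise the voucher reaches the crate by chaining the stated constraints.
That's the letter, the memo, the package, the report, and the voucher — 5 in all.

5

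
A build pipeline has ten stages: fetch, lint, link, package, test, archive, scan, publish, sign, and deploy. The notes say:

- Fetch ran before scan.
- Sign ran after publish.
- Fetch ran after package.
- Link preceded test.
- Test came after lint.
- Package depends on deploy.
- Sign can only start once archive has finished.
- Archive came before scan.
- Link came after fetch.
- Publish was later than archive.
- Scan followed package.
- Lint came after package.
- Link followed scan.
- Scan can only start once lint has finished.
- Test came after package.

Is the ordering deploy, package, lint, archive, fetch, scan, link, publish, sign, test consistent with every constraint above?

yes

Check each stated constraint against the proposed order — e.g. lint is ahead of test; package is ahead of test. Every pair is in the required order; nothing is violated.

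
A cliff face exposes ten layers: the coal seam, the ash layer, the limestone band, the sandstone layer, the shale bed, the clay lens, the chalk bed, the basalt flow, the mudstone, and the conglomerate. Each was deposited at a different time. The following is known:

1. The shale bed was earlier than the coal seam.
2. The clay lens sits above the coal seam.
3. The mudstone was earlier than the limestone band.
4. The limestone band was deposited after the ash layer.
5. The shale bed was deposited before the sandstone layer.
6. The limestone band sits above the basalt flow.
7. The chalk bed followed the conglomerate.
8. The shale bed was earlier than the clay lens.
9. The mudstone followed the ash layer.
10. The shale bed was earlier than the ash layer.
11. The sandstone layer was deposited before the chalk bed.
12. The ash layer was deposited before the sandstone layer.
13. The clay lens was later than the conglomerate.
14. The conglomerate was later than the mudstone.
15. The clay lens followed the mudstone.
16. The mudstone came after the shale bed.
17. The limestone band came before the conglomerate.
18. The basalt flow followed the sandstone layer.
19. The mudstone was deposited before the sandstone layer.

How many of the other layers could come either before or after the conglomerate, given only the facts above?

1

Forced before the conglomerate: the ash layer, the basalt flow, the limestone band, the mudstone, the sandstone layer, and the shale bed; forced after the conglomerate: the chalk bed and the clay lens.
That leaves the coal seam with no forced order relative to the conglomerate — 1.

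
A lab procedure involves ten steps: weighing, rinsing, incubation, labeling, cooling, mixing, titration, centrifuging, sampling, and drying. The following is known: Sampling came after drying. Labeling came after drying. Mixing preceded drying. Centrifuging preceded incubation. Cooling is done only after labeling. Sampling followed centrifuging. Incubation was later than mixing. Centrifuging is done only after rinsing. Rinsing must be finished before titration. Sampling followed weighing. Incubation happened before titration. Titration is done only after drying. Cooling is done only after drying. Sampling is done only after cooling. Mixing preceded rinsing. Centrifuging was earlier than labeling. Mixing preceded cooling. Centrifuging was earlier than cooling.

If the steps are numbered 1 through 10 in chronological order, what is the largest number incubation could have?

Incubation must come before titration — 1 step forced after it.
Everything else can be placed before incubation in some valid order, so incubation can sit as late as position 10 − 1 = 9.

9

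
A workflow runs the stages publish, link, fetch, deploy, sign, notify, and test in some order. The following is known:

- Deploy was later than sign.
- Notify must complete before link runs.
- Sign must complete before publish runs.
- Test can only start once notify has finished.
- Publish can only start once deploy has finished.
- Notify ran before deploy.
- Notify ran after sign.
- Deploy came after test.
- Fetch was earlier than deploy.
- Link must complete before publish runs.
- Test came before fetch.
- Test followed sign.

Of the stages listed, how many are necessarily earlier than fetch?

Directly stated before fetch: test.
Notify reaches fetch via notify → test → fetch.
Sign reaches fetch via sign → test → fetch.
That's notify, sign, and test — 3 in all.

3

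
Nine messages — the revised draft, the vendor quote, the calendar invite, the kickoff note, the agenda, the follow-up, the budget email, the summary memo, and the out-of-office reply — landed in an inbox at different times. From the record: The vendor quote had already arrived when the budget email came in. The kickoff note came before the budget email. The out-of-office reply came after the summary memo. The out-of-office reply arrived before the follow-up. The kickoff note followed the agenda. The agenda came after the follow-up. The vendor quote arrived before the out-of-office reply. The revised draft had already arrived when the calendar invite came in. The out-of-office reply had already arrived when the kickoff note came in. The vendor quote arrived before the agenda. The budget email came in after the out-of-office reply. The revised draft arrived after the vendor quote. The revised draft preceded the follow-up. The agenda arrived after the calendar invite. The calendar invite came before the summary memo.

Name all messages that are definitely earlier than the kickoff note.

the agenda, the calendar invite, the follow-up, the out-of-office reply, the revised draft, the summary memo, the vendor quote

Directly stated before the kickoff note: the agenda and the out-of-office reply.
The calendar invite reaches the kickoff note via the calendar invite → the agenda → the kickoff note.
The follow-up reaches the kickoff note via the follow-up → the agenda → the kickoff note.
The revised draft reaches the kickoff note via the revised draft → the follow-up → the agenda → the kickoff note.
Likewise the summary memo and the vendor quote each reach the kickoff note by chaining the stated constraints.
No chain forces the budget email ahead of the kickoff note.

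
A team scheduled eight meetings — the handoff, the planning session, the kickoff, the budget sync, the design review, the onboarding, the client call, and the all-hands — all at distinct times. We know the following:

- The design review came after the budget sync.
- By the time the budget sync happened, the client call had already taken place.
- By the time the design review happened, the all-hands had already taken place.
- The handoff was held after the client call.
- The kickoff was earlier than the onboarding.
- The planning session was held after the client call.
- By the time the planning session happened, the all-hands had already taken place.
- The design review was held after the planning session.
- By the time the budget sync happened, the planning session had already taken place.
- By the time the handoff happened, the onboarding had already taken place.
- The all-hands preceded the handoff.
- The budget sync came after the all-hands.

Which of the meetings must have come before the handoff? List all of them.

Directly stated before the handoff: the all-hands, the client call, and the onboarding.
The kickoff reaches the handoff via the kickoff → the onboarding → the handoff.

the all-hands, the client call, the kickoff, the onboarding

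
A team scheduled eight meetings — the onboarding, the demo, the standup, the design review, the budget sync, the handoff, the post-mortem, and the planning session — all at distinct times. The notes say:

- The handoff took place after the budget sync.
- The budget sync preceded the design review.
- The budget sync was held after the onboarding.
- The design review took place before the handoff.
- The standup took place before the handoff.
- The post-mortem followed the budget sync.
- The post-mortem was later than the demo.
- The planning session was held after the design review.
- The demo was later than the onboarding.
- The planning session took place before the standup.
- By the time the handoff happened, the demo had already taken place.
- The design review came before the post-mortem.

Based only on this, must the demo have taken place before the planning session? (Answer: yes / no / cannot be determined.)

No chain of stated constraints runs from the demo to the planning session, and none runs from the planning session to the demo either.
So the relative order of the demo and the planning session is not fixed by the given facts.

cannot be determined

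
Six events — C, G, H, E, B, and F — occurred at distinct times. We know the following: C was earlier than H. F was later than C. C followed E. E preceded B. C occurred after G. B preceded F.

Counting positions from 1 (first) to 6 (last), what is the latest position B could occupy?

5

B must come before F — 1 event forced after it.
Everything else can be placed before B in some valid order, so B can sit as late as position 6 − 1 = 5.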